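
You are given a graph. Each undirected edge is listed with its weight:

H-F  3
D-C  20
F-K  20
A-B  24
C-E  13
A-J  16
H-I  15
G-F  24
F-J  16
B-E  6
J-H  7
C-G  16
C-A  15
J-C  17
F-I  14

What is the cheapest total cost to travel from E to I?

52

Enumerating some paths:
E–C–J–H–I: 13+17+7+15 = 52
E–C–J–H–F–I: 13+17+7+3+14 = 54
The minimum is 52 via E–C–J–H–I.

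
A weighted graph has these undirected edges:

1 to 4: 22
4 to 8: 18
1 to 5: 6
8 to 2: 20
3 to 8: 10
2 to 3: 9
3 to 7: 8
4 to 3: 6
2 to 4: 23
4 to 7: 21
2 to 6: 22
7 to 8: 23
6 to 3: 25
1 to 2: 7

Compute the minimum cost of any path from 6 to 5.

Shortest distances from 6:
6: 0
2: 22  (via 6)
3: 25  (via 6)
1: 29  (via 2)
4: 31  (via 3)
7: 33  (via 3)
5: 35  (via 1)
Shortest route: 6–2–1–5 = 35.

35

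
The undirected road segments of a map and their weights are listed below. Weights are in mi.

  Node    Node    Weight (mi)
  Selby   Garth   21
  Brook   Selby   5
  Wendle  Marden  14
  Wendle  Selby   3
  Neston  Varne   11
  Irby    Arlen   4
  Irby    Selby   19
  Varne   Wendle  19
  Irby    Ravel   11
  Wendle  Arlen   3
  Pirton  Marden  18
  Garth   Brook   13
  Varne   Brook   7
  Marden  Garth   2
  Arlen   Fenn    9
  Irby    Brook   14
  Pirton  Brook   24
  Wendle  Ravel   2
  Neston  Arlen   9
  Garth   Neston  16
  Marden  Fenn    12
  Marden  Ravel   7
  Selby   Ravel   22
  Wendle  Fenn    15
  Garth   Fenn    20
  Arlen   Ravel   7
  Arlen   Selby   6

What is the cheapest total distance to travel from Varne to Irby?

Running Dijkstra from Varne:
Varne: 0
Brook: 7  (via Varne)
Neston: 11  (via Varne)
Selby: 12  (via Brook)
Wendle: 15  (via Selby)
Ravel: 17  (via Wendle)
Arlen: 18  (via Selby)
Garth: 20  (via Brook)
Irby: 21  (via Brook)
Shortest route: Varne–Brook–Irby = 21 mi.

21 mi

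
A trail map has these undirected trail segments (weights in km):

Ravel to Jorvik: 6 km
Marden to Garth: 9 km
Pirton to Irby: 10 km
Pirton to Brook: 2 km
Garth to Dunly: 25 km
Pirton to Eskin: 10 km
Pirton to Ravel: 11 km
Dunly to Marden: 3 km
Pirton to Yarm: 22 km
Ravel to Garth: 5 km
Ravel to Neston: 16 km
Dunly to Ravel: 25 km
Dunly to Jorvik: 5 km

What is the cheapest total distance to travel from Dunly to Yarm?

44 km

Shortest distances from Dunly:
Dunly: 0
Marden: 3  (via Dunly)
Jorvik: 5  (via Dunly)
Ravel: 11  (via Jorvik)
Garth: 12  (via Marden)
Pirton: 22  (via Ravel)
Brook: 24  (via Pirton)
Neston: 27  (via Ravel)
Eskin: 32  (via Pirton)
Irby: 32  (via Pirton)
Yarm: 44  (via Pirton)
Shortest route: Dunly–Jorvik–Ravel–Pirton–Yarm = 44 km.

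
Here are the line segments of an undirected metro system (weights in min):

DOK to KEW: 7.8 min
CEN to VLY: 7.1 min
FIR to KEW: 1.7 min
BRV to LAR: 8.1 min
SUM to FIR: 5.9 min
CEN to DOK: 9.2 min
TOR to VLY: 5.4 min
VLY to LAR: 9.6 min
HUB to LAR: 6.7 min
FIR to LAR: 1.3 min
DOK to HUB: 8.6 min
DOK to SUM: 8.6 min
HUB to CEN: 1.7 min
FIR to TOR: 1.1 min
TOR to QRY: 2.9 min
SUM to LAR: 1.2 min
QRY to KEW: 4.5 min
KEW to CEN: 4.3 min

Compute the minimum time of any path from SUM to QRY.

6.5 min

Compare a few routes:
SUM–LAR–FIR–TOR–QRY: 1.2+1.3+1.1+2.9 = 6.5
SUM–LAR–FIR–KEW–QRY: 1.2+1.3+1.7+4.5 = 8.7
Cheapest is SUM–LAR–FIR–TOR–QRY at 6.5 min.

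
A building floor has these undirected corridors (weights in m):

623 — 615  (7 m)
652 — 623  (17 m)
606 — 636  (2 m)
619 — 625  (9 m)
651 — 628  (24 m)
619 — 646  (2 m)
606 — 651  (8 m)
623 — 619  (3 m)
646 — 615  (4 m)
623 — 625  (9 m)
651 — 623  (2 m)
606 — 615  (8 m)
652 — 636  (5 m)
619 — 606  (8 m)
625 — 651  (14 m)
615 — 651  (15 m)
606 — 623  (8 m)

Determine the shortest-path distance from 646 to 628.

Candidate routes:
646 - 615 - 623 - 651 - 628: 4+7+2+24 = 37
646 - 619 - 623 - 651 - 628: 2+3+2+24 = 31
The minimum is 31 m via 646 - 619 - 623 - 651 - 628.

31 m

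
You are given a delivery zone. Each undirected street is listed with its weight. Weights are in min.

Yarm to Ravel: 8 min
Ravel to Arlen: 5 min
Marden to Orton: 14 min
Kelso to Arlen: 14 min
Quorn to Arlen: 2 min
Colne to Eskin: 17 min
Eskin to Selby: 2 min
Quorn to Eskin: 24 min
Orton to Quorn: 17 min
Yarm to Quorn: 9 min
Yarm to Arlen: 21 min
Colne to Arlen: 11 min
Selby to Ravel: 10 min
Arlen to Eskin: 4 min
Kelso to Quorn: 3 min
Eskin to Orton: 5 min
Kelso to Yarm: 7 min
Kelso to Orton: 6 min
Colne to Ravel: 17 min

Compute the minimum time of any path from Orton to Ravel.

Settle nodes by increasing distance from Orton:
Orton: 0
Eskin: 5  (via Orton)
Kelso: 6  (via Orton)
Selby: 7  (via Eskin)
Arlen: 9  (via Eskin)
Quorn: 9  (via Kelso)
Yarm: 13  (via Kelso)
Ravel: 14  (via Arlen)
Shortest route: Orton–Eskin–Arlen–Ravel = 14 min.

14 min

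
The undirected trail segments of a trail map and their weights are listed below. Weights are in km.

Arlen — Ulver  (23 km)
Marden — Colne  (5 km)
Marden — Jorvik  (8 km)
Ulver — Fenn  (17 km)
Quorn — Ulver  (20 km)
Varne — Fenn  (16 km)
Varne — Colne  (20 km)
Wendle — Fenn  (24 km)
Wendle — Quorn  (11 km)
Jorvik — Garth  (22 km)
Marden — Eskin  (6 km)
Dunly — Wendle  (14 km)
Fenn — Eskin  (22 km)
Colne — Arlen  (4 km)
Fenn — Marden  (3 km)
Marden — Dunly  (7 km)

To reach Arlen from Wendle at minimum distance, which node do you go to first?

Compare a few routes:
Wendle → Fenn → Marden → Colne → Arlen: 24+3+5+4 = 36
Wendle → Quorn → Ulver → Arlen: 11+20+23 = 54
Wendle → Dunly → Marden → Colne → Arlen: 14+7+5+4 = 30
Wendle → Quorn → Ulver → Fenn → Marden → Colne → Arlen: 11+20+17+3+5+4 = 60
Cheapest is Wendle → Dunly → Marden → Colne → Arlen at 30 km.
So from Wendle the first move is to Dunly.

Dunly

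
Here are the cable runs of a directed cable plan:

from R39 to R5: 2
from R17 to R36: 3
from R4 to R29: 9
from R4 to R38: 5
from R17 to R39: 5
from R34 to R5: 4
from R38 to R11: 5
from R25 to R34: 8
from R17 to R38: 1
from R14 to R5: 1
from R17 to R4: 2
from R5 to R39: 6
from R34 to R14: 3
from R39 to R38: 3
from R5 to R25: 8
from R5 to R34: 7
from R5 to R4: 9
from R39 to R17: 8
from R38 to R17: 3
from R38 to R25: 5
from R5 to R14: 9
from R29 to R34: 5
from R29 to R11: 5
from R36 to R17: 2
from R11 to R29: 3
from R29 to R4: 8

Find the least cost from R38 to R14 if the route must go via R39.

Shortest R38→R39: R38–R17–R39 = 8
Best R39 to R14: R39–R5–R14 costing 11
Total via R39: 8 + 11 = 19.

19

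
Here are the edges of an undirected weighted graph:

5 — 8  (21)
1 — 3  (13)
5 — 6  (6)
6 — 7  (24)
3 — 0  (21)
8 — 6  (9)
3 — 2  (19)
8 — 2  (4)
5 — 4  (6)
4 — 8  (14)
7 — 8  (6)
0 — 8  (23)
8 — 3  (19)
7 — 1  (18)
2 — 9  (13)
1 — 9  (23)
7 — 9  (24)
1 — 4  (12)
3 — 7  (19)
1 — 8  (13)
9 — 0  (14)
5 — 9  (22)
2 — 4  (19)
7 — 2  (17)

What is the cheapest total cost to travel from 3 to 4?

Enumerating some paths:
3–8–4: 19+14 = 33
3–1–4: 13+12 = 25
3–2–4: 19+19 = 38
3–2–8–4: 19+4+14 = 37
Cheapest is 3–1–4 at 25.

25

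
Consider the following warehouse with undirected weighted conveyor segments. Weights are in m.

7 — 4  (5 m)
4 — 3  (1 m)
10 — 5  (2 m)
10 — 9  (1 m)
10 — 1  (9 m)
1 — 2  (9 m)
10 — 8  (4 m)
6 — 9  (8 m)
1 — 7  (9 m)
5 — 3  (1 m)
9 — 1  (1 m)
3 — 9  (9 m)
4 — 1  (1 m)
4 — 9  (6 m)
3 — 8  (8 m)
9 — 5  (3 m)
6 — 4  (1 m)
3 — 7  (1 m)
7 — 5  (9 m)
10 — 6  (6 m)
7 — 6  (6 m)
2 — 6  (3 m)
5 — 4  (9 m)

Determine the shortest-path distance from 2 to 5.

6 m

Candidate routes:
2 → 6 → 4 → 7 → 3 → 5: 3+1+5+1+1 = 11
2 → 6 → 4 → 3 → 5: 3+1+1+1 = 6
2 → 6 → 4 → 1 → 9 → 5: 3+1+1+1+3 = 9
2 → 6 → 4 → 1 → 9 → 10 → 5: 3+1+1+1+1+2 = 9
Cheapest is 2 → 6 → 4 → 3 → 5 at 6 m.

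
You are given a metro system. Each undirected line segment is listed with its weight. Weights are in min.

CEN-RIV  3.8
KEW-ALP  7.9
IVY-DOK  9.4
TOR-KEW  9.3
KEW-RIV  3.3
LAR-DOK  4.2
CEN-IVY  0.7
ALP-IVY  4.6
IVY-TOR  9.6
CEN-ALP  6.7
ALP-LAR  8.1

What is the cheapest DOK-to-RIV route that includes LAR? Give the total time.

Best DOK to LAR: DOK–LAR costing 4.2
Best LAR to RIV: LAR–ALP–IVY–CEN–RIV costing 17.2
Total via LAR: 4.2 + 17.2 = 21.4 min.

21.4 min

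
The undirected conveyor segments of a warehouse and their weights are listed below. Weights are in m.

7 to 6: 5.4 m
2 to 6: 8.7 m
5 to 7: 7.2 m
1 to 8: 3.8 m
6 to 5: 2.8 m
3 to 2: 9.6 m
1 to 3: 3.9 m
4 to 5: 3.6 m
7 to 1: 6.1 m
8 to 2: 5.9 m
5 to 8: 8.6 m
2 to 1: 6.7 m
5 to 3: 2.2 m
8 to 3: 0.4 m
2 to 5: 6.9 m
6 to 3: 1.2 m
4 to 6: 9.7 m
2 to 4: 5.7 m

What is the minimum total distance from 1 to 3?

Enumerating some paths:
1 → 8 → 3: 3.8+0.4 = 4.2
1 → 3: 3.9 = 3.9
The minimum is 3.9 m via 1 → 3.

3.9 m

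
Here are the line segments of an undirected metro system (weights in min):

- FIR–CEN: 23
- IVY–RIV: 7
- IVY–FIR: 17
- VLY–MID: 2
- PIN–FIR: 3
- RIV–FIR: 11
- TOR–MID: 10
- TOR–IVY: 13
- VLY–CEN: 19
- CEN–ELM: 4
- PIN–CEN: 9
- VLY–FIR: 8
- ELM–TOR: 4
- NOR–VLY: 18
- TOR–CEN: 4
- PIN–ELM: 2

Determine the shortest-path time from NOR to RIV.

Enumerating some paths:
NOR–VLY–FIR–IVY–RIV: 18+8+17+7 = 50
NOR–VLY–MID–TOR–ELM–PIN–FIR–RIV: 18+2+10+4+2+3+11 = 50
NOR–VLY–FIR–RIV: 18+8+11 = 37
The minimum is 37 min via NOR–VLY–FIR–RIV.

37 min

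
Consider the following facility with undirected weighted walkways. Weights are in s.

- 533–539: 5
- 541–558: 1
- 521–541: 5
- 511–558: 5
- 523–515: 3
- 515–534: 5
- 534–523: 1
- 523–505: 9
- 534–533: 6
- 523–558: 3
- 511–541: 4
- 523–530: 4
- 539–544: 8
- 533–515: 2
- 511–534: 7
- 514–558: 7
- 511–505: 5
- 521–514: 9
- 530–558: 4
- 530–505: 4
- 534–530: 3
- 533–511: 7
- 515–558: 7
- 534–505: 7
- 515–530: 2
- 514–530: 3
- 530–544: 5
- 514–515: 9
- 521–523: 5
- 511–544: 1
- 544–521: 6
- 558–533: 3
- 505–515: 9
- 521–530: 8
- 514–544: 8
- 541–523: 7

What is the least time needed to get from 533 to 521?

Candidate routes:
533 - 515 - 523 - 521: 2+3+5 = 10
533 - 558 - 523 - 521: 3+3+5 = 11
533 - 558 - 541 - 521: 3+1+5 = 9
The minimum is 9 s via 533 - 558 - 541 - 521.

9 s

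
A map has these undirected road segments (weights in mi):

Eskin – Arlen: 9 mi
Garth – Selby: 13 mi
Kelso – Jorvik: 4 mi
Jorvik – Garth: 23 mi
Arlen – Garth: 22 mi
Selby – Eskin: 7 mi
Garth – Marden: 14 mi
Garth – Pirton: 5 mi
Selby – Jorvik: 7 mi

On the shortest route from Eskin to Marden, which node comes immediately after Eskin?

Enumerating some paths:
Eskin → Selby → Jorvik → Garth → Marden: 7+7+23+14 = 51
Eskin → Selby → Garth → Marden: 7+13+14 = 34
Eskin → Arlen → Garth → Marden: 9+22+14 = 45
Cheapest is Eskin → Selby → Garth → Marden at 34 mi.
So from Eskin the first move is to Selby.

Selby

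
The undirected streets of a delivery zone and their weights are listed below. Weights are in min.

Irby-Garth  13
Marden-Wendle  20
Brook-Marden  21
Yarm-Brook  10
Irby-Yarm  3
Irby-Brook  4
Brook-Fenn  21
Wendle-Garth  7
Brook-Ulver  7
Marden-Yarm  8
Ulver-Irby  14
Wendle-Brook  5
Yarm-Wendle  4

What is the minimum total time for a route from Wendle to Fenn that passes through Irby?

Shortest Wendle→Irby: Wendle → Yarm → Irby = 7
Shortest Irby→Fenn: Irby → Brook → Fenn = 25
Total via Irby: 7 + 25 = 32 min.

32 min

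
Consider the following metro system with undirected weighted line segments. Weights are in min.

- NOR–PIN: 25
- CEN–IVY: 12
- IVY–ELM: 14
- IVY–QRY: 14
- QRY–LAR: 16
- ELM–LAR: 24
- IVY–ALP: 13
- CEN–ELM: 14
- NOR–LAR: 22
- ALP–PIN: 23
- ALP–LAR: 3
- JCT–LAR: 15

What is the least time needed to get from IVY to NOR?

38 min

Running Dijkstra from IVY:
IVY: 0
CEN: 12  (via IVY)
ALP: 13  (via IVY)
QRY: 14  (via IVY)
ELM: 14  (via IVY)
LAR: 16  (via ALP)
JCT: 31  (via LAR)
PIN: 36  (via ALP)
NOR: 38  (via LAR)
Shortest route: IVY → ALP → LAR → NOR = 38 min.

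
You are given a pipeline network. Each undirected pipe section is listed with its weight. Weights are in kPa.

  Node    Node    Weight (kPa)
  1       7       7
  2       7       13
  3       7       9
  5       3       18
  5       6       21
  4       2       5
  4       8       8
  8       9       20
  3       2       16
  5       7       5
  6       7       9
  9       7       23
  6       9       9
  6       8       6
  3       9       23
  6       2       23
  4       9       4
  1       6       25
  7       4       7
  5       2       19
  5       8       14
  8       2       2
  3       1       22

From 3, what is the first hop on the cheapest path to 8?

2

Enumerating some paths:
3 → 7 → 4 → 2 → 8: 9+7+5+2 = 23
3 → 2 → 8: 16+2 = 18
3 → 7 → 2 → 8: 9+13+2 = 24
3 → 7 → 6 → 8: 9+9+6 = 24
The minimum is 18 kPa via 3 → 2 → 8.
So from 3 the first move is to 2.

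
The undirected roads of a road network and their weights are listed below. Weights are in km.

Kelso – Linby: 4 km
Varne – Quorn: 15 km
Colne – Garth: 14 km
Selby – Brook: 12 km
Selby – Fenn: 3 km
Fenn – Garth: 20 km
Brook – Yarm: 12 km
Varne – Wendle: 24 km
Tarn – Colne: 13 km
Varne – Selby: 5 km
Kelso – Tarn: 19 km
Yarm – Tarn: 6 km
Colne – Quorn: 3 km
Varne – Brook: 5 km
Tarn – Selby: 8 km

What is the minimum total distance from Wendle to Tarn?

Shortest distances from Wendle:
Wendle: 0
Varne: 24  (via Wendle)
Brook: 29  (via Varne)
Selby: 29  (via Varne)
Fenn: 32  (via Selby)
Tarn: 37  (via Selby)
Shortest route: Wendle–Varne–Selby–Tarn = 37 km.

37 km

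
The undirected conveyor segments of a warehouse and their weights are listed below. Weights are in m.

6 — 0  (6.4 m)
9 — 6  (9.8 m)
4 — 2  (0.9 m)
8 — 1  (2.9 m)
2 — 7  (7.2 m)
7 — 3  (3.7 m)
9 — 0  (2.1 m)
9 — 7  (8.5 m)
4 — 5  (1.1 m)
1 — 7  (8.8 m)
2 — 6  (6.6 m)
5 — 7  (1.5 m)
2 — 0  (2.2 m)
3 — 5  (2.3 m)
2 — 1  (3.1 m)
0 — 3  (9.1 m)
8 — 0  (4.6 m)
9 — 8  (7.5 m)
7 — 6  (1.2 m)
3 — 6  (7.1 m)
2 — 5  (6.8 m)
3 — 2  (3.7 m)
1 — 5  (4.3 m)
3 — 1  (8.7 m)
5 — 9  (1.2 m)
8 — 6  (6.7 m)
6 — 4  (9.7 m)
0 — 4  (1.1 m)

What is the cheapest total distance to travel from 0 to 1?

5.1 m

Enumerating some paths:
0 - 2 - 1: 2.2+3.1 = 5.3
0 - 4 - 2 - 1: 1.1+0.9+3.1 = 5.1
Cheapest is 0 - 4 - 2 - 1 at 5.1 m.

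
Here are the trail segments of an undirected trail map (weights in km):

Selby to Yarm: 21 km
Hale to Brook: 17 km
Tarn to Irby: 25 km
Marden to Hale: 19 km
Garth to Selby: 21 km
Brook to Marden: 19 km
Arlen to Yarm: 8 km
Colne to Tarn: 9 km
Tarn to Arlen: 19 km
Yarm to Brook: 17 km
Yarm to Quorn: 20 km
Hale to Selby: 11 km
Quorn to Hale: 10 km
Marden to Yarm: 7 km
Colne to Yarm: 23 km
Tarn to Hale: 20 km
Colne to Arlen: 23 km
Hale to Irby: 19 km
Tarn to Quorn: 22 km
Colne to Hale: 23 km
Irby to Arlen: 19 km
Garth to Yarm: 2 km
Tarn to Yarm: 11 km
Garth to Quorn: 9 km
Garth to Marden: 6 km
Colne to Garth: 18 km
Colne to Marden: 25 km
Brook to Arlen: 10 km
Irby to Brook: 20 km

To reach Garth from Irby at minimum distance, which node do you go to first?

Arlen

Compare a few routes:
Irby–Arlen–Yarm–Garth: 19+8+2 = 29
Irby–Tarn–Yarm–Garth: 25+11+2 = 38
Cheapest is Irby–Arlen–Yarm–Garth at 29 km.
So from Irby the first move is to Arlen.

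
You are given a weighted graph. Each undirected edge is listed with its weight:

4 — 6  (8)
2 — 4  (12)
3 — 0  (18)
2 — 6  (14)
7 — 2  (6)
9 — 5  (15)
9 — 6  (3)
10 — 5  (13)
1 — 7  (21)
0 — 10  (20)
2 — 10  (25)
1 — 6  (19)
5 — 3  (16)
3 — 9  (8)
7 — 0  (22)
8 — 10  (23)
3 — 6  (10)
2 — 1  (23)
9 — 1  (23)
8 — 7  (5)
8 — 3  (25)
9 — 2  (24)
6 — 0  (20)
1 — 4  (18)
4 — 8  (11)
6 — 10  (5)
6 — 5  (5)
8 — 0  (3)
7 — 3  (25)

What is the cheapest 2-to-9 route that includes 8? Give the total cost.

33

Best 2 to 8: 2 → 7 → 8 costing 11
Shortest 8→9: 8 → 4 → 6 → 9 = 22
Total via 8: 11 + 22 = 33.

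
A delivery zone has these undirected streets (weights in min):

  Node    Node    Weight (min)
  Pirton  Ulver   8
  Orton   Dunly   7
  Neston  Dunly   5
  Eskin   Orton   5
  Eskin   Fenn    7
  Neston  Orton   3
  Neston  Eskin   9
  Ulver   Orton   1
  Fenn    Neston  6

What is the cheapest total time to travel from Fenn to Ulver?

10 min

Enumerating some paths:
Fenn → Neston → Orton → Ulver: 6+3+1 = 10
Fenn → Neston → Dunly → Orton → Ulver: 6+5+7+1 = 19
Fenn → Eskin → Orton → Ulver: 7+5+1 = 13
The minimum is 10 min via Fenn → Neston → Orton → Ulver.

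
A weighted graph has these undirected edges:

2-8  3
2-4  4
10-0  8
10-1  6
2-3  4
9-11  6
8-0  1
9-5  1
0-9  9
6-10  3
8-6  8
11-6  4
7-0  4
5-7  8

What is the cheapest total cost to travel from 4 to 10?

16

Enumerating some paths:
4 → 2 → 8 → 6 → 10: 4+3+8+3 = 18
4 → 2 → 8 → 0 → 10: 4+3+1+8 = 16
Cheapest is 4 → 2 → 8 → 0 → 10 at 16.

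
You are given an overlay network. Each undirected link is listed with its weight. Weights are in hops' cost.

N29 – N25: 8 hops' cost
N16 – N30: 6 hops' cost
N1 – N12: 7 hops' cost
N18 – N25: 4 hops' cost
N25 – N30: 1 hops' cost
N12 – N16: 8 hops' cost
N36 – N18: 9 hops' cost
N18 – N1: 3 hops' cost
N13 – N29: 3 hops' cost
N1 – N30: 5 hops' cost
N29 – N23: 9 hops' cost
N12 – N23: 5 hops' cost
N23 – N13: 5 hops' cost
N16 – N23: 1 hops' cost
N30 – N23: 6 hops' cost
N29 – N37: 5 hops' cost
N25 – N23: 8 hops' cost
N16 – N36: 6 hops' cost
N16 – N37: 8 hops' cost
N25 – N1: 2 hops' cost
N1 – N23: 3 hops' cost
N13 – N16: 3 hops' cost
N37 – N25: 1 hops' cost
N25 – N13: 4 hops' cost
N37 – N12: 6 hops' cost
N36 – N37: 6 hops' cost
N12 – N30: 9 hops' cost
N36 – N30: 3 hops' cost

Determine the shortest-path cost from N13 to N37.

5 hops' cost

Enumerating some paths:
N13–N29–N37: 3+5 = 8
N13–N16–N23–N1–N25–N37: 3+1+3+2+1 = 10
N13–N16–N37: 3+8 = 11
N13–N25–N37: 4+1 = 5
Cheapest is N13–N25–N37 at 5 hops' cost.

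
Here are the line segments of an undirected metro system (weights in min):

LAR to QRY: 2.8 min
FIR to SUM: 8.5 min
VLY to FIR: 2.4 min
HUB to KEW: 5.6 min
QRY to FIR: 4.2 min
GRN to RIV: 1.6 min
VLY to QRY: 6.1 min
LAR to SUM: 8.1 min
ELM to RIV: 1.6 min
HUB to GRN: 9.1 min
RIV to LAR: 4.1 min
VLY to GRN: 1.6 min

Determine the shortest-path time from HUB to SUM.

Candidate routes:
HUB - GRN - RIV - LAR - SUM: 9.1+1.6+4.1+8.1 = 22.9
HUB - GRN - VLY - FIR - SUM: 9.1+1.6+2.4+8.5 = 21.6
Cheapest is HUB - GRN - VLY - FIR - SUM at 21.6 min.

21.6 min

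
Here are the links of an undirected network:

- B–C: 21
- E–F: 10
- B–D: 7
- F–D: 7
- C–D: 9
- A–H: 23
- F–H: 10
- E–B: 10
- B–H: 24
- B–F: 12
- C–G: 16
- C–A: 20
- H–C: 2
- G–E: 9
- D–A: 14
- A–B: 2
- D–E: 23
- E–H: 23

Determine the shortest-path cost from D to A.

Shortest distances from D:
D: 0
B: 7  (via D)
F: 7  (via D)
A: 9  (via B)
Shortest route: D–B–A = 9.

9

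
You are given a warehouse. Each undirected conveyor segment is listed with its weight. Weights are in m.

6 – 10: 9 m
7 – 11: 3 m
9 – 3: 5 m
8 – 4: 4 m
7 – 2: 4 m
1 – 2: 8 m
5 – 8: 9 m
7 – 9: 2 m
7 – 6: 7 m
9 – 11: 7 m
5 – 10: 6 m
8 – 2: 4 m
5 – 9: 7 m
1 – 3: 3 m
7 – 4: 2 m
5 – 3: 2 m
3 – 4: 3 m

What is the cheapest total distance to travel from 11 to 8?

9 m

Shortest distances from 11:
11: 0
7: 3  (via 11)
4: 5  (via 7)
9: 5  (via 7)
2: 7  (via 7)
3: 8  (via 4)
8: 9  (via 4)
Shortest route: 11 → 7 → 4 → 8 = 9 m.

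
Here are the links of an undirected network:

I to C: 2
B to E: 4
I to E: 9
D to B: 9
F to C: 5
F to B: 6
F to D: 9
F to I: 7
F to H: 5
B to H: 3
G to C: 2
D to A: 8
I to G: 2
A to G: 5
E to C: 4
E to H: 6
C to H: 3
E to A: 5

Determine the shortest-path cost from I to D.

15

Enumerating some paths:
I - F - D: 7+9 = 16
I - C - F - D: 2+5+9 = 16
I - G - A - D: 2+5+8 = 15
Cheapest is I - G - A - D at 15.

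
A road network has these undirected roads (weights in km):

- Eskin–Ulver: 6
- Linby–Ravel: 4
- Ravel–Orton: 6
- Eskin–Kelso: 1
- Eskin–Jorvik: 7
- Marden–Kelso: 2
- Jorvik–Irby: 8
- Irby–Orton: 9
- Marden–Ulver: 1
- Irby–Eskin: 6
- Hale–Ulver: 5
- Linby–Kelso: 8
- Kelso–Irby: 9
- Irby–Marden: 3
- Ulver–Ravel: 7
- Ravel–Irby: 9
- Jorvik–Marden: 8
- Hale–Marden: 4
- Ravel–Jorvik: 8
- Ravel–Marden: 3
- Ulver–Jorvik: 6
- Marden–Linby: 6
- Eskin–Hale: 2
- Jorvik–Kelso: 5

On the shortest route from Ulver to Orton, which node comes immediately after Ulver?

Marden

Compare a few routes:
Ulver → Ravel → Orton: 7+6 = 13
Ulver → Marden → Ravel → Orton: 1+3+6 = 10
Ulver → Marden → Irby → Orton: 1+3+9 = 13
Cheapest is Ulver → Marden → Ravel → Orton at 10 km.
So from Ulver the first move is to Marden.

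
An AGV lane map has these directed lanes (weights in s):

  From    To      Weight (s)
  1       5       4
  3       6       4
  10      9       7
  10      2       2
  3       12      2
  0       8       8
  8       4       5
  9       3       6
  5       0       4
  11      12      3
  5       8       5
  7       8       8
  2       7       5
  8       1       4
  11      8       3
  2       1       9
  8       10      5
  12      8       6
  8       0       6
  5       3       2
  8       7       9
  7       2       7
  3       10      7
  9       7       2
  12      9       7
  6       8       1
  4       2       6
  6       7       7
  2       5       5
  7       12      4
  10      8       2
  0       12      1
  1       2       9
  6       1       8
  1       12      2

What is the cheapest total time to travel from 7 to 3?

14 s

Candidate routes:
7–8–1–5–3: 8+4+4+2 = 18
7–2–5–3: 7+5+2 = 14
7–12–9–3: 4+7+6 = 17
7–12–8–1–5–3: 4+6+4+4+2 = 20
The minimum is 14 s via 7–2–5–3.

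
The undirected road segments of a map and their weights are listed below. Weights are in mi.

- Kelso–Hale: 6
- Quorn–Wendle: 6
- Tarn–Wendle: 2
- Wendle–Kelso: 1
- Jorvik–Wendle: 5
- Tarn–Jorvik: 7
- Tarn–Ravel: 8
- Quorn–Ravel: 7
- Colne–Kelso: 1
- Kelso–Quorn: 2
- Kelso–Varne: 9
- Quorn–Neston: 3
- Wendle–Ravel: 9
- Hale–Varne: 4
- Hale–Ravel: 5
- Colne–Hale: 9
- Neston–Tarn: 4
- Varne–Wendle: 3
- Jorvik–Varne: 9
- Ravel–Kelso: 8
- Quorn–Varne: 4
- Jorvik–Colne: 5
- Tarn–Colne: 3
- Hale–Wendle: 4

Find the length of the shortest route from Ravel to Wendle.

Candidate routes:
Ravel → Tarn → Wendle: 8+2 = 10
Ravel → Hale → Kelso → Wendle: 5+6+1 = 12
Ravel → Wendle: 9 = 9
Ravel → Quorn → Kelso → Wendle: 7+2+1 = 10
Cheapest is Ravel → Wendle at 9 mi.

9 mi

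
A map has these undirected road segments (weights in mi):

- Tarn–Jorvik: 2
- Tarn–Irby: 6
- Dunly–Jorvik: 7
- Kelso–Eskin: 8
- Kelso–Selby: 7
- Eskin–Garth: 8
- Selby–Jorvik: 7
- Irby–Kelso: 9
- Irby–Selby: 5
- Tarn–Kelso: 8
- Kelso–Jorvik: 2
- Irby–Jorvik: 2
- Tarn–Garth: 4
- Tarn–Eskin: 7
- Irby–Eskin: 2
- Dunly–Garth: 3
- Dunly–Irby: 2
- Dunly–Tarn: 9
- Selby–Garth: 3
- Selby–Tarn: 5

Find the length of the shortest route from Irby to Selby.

5 mi

Candidate routes:
Irby - Dunly - Garth - Selby: 2+3+3 = 8
Irby - Jorvik - Selby: 2+7 = 9
Irby - Selby: 5 = 5
The minimum is 5 mi via Irby - Selby.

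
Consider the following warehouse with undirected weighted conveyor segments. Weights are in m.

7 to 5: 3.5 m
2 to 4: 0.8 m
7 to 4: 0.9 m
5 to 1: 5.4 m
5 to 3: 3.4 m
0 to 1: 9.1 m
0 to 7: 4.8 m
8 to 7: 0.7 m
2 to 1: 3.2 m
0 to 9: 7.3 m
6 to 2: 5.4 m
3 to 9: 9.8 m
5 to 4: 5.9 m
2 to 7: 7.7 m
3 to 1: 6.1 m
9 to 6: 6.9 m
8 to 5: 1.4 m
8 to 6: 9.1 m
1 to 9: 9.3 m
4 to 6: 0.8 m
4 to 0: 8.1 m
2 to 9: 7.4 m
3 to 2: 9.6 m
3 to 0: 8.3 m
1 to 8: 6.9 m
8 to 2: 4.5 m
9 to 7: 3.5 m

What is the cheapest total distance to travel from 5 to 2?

Settle nodes by increasing distance from 5:
5: 0
8: 1.4  (via 5)
7: 2.1  (via 8)
4: 3  (via 7)
3: 3.4  (via 5)
2: 3.8  (via 4)
Shortest route: 5 → 8 → 7 → 4 → 2 = 3.8 m.

3.8 m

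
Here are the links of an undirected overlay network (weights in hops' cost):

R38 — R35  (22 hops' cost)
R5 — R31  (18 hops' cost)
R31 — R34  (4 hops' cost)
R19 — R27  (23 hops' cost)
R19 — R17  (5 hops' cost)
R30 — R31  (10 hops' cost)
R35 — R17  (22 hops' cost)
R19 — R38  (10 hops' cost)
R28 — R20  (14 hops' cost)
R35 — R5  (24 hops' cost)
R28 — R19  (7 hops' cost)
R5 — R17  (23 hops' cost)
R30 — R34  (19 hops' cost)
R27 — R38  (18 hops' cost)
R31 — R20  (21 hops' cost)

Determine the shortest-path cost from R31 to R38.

Compare a few routes:
R31 → R20 → R28 → R19 → R38: 21+14+7+10 = 52
R31 → R5 → R35 → R38: 18+24+22 = 64
R31 → R5 → R17 → R19 → R38: 18+23+5+10 = 56
Cheapest is R31 → R20 → R28 → R19 → R38 at 52 hops' cost.

52 hops' cost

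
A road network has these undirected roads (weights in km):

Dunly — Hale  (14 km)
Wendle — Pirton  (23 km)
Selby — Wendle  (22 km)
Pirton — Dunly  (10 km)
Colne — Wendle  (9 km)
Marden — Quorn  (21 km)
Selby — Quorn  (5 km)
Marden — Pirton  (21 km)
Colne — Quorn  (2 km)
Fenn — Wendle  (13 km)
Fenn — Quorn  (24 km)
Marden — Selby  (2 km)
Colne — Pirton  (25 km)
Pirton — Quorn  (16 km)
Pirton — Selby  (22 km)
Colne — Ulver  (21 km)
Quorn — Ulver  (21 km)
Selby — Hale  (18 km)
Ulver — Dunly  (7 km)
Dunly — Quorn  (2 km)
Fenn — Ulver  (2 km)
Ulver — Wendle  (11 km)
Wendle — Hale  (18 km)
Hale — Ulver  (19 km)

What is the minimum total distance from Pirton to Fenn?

Running Dijkstra from Pirton:
Pirton: 0
Dunly: 10  (via Pirton)
Quorn: 12  (via Dunly)
Colne: 14  (via Quorn)
Ulver: 17  (via Dunly)
Selby: 17  (via Quorn)
Fenn: 19  (via Ulver)
Shortest route: Pirton → Dunly → Ulver → Fenn = 19 km.

19 km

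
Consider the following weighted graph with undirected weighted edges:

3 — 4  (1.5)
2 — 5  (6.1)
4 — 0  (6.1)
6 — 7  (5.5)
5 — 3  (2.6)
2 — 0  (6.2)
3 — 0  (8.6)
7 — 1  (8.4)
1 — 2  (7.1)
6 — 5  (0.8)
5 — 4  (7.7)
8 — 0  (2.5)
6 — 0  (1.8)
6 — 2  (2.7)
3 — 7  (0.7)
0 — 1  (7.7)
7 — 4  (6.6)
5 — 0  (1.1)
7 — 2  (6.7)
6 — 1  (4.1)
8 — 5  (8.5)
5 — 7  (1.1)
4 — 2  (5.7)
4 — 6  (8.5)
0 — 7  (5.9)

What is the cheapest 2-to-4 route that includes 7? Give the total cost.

6.8

Best 2 to 7: 2–6–5–7 costing 4.6
Best 7 to 4: 7–3–4 costing 2.2
Total via 7: 4.6 + 2.2 = 6.8.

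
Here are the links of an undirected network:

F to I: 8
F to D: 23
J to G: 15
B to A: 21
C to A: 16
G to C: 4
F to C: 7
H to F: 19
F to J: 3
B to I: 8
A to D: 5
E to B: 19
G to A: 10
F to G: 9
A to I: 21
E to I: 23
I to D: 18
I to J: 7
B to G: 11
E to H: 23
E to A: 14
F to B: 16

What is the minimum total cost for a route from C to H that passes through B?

Best C to B: C–G–B costing 15
Shortest B→H: B–F–H = 35
Total via B: 15 + 35 = 50.

50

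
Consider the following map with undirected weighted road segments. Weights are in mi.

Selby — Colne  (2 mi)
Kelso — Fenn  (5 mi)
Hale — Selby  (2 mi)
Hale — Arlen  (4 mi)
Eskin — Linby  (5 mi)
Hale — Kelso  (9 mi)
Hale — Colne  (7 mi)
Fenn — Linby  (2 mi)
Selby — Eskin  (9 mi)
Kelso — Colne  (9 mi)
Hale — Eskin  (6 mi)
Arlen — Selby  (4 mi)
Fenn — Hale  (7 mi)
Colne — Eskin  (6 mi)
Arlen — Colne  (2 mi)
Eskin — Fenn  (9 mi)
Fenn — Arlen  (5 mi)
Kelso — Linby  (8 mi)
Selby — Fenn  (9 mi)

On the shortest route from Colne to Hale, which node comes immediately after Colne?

Selby

Enumerating some paths:
Colne - Selby - Hale: 2+2 = 4
Colne - Arlen - Selby - Hale: 2+4+2 = 8
Colne - Hale: 7 = 7
Colne - Arlen - Hale: 2+4 = 6
Cheapest is Colne - Selby - Hale at 4 mi.
So from Colne the first move is to Selby.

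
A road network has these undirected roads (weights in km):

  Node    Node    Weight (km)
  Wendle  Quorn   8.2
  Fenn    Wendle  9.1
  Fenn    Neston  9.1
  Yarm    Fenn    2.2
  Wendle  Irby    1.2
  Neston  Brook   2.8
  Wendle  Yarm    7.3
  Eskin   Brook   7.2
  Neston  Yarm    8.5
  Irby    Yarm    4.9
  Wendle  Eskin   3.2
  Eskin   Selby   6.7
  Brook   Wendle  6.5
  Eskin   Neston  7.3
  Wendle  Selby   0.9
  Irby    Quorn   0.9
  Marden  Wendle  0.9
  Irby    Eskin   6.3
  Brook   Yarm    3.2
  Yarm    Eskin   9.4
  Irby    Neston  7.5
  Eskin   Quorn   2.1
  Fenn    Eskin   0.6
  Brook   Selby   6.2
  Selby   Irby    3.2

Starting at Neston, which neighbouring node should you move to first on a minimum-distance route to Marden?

Candidate routes:
Neston → Irby → Wendle → Marden: 7.5+1.2+0.9 = 9.6
Neston → Brook → Selby → Wendle → Marden: 2.8+6.2+0.9+0.9 = 10.8
Neston → Brook → Wendle → Marden: 2.8+6.5+0.9 = 10.2
Cheapest is Neston → Irby → Wendle → Marden at 9.6 km.
So from Neston the first move is to Irby.

Irby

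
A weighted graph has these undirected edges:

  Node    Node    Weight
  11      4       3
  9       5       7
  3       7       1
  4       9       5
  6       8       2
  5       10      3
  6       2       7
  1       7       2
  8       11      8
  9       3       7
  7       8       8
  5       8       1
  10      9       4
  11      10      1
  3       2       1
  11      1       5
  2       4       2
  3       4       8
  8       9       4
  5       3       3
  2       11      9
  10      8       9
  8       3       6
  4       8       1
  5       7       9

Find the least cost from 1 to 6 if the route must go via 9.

Shortest 1→9: 1–7–3–9 = 10
Best 9 to 6: 9–8–6 costing 6
Total via 9: 10 + 6 = 16.

16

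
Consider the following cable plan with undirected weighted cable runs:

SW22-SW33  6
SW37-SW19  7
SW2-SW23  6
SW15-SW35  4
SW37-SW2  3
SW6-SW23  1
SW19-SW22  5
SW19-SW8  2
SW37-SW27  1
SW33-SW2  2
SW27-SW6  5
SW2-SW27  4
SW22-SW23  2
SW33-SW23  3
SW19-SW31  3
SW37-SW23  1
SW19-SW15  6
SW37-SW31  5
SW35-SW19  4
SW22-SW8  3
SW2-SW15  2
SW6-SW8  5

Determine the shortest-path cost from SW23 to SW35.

Running Dijkstra from SW23:
SW23: 0
SW6: 1  (via SW23)
SW37: 1  (via SW23)
SW27: 2  (via SW37)
SW22: 2  (via SW23)
SW33: 3  (via SW23)
SW2: 4  (via SW37)
SW8: 5  (via SW22)
SW15: 6  (via SW2)
SW31: 6  (via SW37)
SW19: 7  (via SW22)
SW35: 10  (via SW15)
Shortest route: SW23 → SW37 → SW2 → SW15 → SW35 = 10.

10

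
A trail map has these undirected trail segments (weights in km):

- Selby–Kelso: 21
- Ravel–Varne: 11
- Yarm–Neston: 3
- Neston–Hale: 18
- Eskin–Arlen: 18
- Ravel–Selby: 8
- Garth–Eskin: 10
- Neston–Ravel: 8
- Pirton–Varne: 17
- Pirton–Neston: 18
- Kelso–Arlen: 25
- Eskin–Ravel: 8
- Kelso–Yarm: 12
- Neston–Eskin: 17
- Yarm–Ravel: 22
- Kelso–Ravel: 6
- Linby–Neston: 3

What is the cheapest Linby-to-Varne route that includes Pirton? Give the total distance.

Best Linby to Pirton: Linby → Neston → Pirton costing 21
Shortest Pirton→Varne: Pirton → Varne = 17
Total via Pirton: 21 + 17 = 38 km.

38 km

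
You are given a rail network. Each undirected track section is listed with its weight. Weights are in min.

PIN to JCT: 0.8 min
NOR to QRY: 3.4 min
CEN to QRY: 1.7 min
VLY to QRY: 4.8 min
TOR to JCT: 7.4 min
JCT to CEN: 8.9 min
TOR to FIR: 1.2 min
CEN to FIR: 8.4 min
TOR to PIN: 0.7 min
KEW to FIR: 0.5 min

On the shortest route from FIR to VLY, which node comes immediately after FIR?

CEN

Compare a few routes:
FIR - TOR - JCT - CEN - QRY - VLY: 1.2+7.4+8.9+1.7+4.8 = 24
FIR - TOR - PIN - JCT - CEN - QRY - VLY: 1.2+0.7+0.8+8.9+1.7+4.8 = 18.1
FIR - CEN - QRY - VLY: 8.4+1.7+4.8 = 14.9
The minimum is 14.9 min via FIR - CEN - QRY - VLY.
So from FIR the first move is to CEN.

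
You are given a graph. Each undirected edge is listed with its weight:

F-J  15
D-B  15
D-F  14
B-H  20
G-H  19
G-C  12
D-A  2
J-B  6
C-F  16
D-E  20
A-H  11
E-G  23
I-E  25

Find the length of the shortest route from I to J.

Enumerating some paths:
I–E–D–A–H–B–J: 25+20+2+11+20+6 = 84
I–E–D–F–J: 25+20+14+15 = 74
I–E–D–B–J: 25+20+15+6 = 66
Cheapest is I–E–D–B–J at 66.

66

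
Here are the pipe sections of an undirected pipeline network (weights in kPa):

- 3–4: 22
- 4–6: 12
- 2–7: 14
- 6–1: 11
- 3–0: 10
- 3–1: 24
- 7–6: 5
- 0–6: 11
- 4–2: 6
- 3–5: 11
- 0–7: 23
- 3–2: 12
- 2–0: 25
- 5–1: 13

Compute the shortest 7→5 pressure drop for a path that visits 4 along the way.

Shortest 7→4: 7–6–4 = 17
Best 4 to 5: 4–2–3–5 costing 29
Total via 4: 17 + 29 = 46 kPa.

46 kPa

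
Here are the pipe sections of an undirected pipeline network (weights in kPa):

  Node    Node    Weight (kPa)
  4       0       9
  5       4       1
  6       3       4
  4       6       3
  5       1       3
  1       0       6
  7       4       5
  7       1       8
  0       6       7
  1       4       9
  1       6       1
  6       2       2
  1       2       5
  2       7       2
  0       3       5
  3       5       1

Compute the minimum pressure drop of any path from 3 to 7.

7 kPa

Settle nodes by increasing distance from 3:
3: 0
5: 1  (via 3)
4: 2  (via 5)
1: 4  (via 5)
6: 4  (via 3)
0: 5  (via 3)
2: 6  (via 6)
7: 7  (via 4)
Shortest route: 3 → 5 → 4 → 7 = 7 kPa.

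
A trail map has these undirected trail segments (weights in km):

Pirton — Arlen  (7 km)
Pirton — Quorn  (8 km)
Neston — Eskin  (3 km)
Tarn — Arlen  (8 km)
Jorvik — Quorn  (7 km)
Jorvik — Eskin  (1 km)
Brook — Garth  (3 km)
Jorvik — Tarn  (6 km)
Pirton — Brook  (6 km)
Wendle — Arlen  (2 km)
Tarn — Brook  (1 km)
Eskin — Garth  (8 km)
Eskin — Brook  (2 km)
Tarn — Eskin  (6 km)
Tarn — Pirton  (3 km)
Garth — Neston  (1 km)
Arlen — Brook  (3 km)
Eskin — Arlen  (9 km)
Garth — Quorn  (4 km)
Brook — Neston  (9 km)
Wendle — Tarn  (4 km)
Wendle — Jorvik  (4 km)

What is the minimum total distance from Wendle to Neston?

Running Dijkstra from Wendle:
Wendle: 0
Arlen: 2  (via Wendle)
Tarn: 4  (via Wendle)
Jorvik: 4  (via Wendle)
Brook: 5  (via Arlen)
Eskin: 5  (via Jorvik)
Pirton: 7  (via Tarn)
Neston: 8  (via Eskin)
Shortest route: Wendle → Jorvik → Eskin → Neston = 8 km.

8 km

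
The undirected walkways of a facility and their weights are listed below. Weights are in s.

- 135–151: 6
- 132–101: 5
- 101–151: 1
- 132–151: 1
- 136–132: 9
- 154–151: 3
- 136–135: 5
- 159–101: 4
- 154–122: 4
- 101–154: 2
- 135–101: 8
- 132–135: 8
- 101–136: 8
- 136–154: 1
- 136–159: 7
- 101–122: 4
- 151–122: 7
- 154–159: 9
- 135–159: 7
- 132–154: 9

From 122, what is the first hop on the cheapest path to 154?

154

Enumerating some paths:
122 → 154: 4 = 4
122 → 101 → 154: 4+2 = 6
Cheapest is 122 → 154 at 4 s.
So from 122 the first move is to 154.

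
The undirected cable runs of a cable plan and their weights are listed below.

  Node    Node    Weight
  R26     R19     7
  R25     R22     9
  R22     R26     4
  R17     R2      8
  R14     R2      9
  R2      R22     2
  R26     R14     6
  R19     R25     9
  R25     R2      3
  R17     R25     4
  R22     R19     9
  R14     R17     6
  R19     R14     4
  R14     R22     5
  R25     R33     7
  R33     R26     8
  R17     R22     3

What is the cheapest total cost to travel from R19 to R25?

Shortest distances from R19:
R19: 0
R14: 4  (via R19)
R26: 7  (via R19)
R25: 9  (via R19)
Shortest route: R19 → R25 = 9.

9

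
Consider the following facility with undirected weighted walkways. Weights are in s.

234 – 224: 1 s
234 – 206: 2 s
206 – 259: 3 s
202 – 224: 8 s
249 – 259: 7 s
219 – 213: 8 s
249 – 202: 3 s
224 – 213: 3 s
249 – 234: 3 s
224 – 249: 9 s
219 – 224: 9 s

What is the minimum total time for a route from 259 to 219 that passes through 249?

Shortest 259→249: 259–249 = 7
Best 249 to 219: 249–234–224–219 costing 13
Total via 249: 7 + 13 = 20 s.

20 s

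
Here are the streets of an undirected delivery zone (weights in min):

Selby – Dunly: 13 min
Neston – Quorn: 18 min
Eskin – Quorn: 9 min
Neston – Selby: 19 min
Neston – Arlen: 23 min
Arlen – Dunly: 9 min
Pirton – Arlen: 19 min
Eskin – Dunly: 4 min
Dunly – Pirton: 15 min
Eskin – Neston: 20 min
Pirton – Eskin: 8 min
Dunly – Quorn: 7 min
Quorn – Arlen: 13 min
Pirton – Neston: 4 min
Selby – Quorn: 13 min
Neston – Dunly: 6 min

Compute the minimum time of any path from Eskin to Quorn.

9 min

Enumerating some paths:
Eskin–Dunly–Quorn: 4+7 = 11
Eskin–Quorn: 9 = 9
The minimum is 9 min via Eskin–Quorn.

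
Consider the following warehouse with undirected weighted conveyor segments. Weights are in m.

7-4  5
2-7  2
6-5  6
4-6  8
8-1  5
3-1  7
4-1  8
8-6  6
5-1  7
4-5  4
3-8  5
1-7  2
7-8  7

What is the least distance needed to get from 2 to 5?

Running Dijkstra from 2:
2: 0
7: 2  (via 2)
1: 4  (via 7)
4: 7  (via 7)
8: 9  (via 7)
3: 11  (via 1)
5: 11  (via 1)
Shortest route: 2 → 7 → 1 → 5 = 11 m.

11 m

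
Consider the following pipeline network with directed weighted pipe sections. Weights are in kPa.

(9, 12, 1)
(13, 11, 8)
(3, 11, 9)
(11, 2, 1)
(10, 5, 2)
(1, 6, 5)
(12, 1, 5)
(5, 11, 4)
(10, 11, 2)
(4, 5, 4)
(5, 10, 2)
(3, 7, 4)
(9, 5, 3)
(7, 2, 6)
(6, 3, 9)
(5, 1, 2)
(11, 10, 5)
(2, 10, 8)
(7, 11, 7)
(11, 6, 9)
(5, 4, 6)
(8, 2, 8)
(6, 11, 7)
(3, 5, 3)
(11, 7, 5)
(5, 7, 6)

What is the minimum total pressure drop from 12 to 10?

Candidate routes:
12 - 1 - 6 - 3 - 5 - 10: 5+5+9+3+2 = 24
12 - 1 - 6 - 11 - 10: 5+5+7+5 = 22
Cheapest is 12 - 1 - 6 - 11 - 10 at 22 kPa.

22 kPa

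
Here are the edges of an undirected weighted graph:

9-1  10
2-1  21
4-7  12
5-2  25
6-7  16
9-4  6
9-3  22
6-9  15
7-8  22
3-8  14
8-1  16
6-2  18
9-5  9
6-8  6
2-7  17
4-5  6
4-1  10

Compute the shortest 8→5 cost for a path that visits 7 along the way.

Shortest 8→7: 8 → 7 = 22
Best 7 to 5: 7 → 4 → 5 costing 18
Total via 7: 22 + 18 = 40.

40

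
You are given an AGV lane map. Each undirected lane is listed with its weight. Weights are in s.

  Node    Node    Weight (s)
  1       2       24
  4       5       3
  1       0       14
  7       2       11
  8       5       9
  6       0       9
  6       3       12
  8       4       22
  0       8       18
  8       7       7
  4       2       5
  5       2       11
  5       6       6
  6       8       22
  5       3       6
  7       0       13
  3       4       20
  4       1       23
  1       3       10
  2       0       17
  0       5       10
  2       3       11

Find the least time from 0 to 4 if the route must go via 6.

Best 0 to 6: 0–6 costing 9
Shortest 6→4: 6–5–4 = 9
Total via 6: 9 + 9 = 18 s.

18 s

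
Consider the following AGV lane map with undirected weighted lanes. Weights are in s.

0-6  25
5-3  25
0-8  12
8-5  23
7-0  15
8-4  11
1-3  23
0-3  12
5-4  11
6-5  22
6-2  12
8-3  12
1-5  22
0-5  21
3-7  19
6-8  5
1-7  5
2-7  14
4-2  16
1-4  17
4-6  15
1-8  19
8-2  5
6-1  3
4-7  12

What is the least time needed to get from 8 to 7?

Enumerating some paths:
8 → 6 → 1 → 7: 5+3+5 = 13
8 → 2 → 7: 5+14 = 19
8 → 4 → 7: 11+12 = 23
Cheapest is 8 → 6 → 1 → 7 at 13 s.

13 s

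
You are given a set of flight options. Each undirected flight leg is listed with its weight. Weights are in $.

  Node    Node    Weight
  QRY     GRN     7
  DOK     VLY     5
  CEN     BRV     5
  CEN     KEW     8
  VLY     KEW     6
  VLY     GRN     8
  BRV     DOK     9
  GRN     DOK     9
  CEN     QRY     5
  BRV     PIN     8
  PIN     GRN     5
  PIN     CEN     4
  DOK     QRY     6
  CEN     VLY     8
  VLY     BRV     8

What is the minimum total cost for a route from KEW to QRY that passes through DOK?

Best KEW to DOK: KEW → VLY → DOK costing 11
Shortest DOK→QRY: DOK → QRY = 6
Total via DOK: 11 + 6 = $17.

$17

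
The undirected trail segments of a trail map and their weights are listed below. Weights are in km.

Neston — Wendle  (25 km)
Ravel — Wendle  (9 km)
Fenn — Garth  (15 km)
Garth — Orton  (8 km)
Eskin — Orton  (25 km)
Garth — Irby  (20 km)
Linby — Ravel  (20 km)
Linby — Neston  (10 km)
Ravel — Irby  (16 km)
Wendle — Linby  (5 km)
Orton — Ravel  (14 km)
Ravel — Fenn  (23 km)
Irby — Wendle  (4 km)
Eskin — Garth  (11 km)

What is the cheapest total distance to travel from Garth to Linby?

Shortest distances from Garth:
Garth: 0
Orton: 8  (via Garth)
Eskin: 11  (via Garth)
Fenn: 15  (via Garth)
Irby: 20  (via Garth)
Ravel: 22  (via Orton)
Wendle: 24  (via Irby)
Linby: 29  (via Wendle)
Shortest route: Garth → Irby → Wendle → Linby = 29 km.

29 km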